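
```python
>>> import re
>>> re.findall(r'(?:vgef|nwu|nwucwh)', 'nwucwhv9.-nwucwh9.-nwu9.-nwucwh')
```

Branches in `(...|...)` are attempted left-to-right; the first branch that allows the whole pattern to succeed is taken.
Walking the string: at [0:3] → 'nwu'; at [10:13] → 'nwu'; at [19:22] → 'nwu'; at [25:28] → 'nwu'.
No capturing groups, so `findall` returns the 4 full match strings.

['nwu', 'nwu', 'nwu', 'nwu']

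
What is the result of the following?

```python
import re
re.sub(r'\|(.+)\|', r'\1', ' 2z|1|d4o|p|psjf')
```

Matches: at [3:12] → '|1|d4o|p|'.
`\1` in the replacement pulls in group 1's text for each match.

' 2z1|d4o|ppsjf'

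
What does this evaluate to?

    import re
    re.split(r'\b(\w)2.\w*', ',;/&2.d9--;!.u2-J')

The pattern matches a word boundary (`\b`, zero-width); then a word character (captured); then the literal '2', then any character, then zero or more of a word character.
Matches to split on: at [13:17] → 'u2-J'.
Because the pattern has a capturing group, `split` also inserts each captured text between the pieces.

[',;/&2.d9--;!.', 'u', '']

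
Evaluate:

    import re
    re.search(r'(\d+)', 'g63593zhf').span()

The pattern matches one or more of a digit (captured).
`re.search` tries every starting position until one works.
The match spans [1:6] → '63593'.
Captured: group 1 = '63593'.

(1, 6)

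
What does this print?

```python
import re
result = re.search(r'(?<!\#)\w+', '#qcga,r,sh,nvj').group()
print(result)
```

cga

Because the assertion is negative and zero-width, positions next to the forbidden text are skipped.
The match spans [2:5] → 'cga'.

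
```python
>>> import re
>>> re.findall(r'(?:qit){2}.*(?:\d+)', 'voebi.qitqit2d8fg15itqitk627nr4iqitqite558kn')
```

['qitqit2d8fg15itqitk627nr4iqitqite558']

Pattern: the literal 'qit' repeated 2 times, then zero or more of any character; then one or more of a digit (non-capturing group).
Walking the string: at [6:42] → 'qitqit2d8fg15itqitk627nr4iqitqite558'.
`findall` yields the raw match text (1 of them) because the pattern has no groups.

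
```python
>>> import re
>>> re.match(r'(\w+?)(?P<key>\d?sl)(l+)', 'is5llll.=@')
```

None

Pattern: one or more of a word character (lazy) (captured); then optionally a digit, then the literal 'sl' (captured as 'key'); then one or more of a literal 'l' (captured).
`re.match` won't scan ahead — the pattern has to work from the very first character.
Here the pattern fails at index 0, so the call returns None.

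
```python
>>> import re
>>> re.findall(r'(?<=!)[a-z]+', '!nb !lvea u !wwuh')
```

['nb', 'lvea', 'wwuh']

The `(?=…)`/`(?<=…)` assertion just peeks at neighbouring text; it doesn't advance the match position.
Matches: at [1:3] → 'nb'; at [5:9] → 'lvea'; at [13:17] → 'wwuh'.
Since nothing is captured, `findall` lists the 3 matched substrings directly.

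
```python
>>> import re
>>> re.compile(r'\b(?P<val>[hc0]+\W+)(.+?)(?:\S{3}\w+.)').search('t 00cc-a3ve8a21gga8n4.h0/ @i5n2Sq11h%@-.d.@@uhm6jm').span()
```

A `+?`/`*?`/`{m,n}?` starts at its minimum and grows only as far as needed for what follows to match.
The match spans [2:22] → '00cc-a3ve8a21gga8n4.'.

(2, 22)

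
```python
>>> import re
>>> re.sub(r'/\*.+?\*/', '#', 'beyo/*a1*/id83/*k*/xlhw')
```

'beyo#id83#xlhw'

Lazy quantifiers expand one character at a time until the remainder of the pattern can match.
`sub` substitutes '#' at each match site.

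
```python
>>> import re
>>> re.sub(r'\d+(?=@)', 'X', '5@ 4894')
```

'X@ 4894'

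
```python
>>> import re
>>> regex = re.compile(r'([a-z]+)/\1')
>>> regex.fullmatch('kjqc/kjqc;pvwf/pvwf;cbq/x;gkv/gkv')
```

None

For `fullmatch`, every character of the input must be accounted for by the pattern.
Here there's no way to consume every character, so the call returns None.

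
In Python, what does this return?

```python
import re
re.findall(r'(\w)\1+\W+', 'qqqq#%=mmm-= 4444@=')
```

['q', 'm', '4']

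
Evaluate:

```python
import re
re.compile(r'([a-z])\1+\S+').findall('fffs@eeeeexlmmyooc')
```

['f']

After group 1 captures some text, `\1` only succeeds where that same text appears again.
Walking the string: at [0:18] match 'fffs@eeeeexlmmyooc', group 1 = 'f'.
`findall` collects group 1 from the one match (1 total).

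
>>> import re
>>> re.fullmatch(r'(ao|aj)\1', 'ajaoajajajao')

The backreference `\1` re-matches whatever the first group consumed, character for character.
`re.fullmatch` requires the pattern to consume the entire string.
Here the pattern can't cover the whole string, so the call returns None.

None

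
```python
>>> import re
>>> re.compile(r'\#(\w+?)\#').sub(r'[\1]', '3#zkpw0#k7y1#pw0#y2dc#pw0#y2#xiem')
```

'3[zkpw0]k7y1[pw0]y2dc[pw0]y2#xiem'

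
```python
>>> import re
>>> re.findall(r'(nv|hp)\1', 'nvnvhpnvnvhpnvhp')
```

['nv', 'nv']

The backreference `\1` re-matches whatever the first group consumed, character for character.
Walking the string: at [0:4] match 'nvnv', group 1 = 'nv'; at [6:10] match 'nvnv', group 1 = 'nv'.
One capturing group, so `findall` returns just the captured substring from each match — 2 in all.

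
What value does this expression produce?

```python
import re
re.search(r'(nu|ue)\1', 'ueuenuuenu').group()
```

A backreference is literal: `\1` must see the identical characters the first group matched.
The match spans [0:4] → 'ueue'.

'ueue'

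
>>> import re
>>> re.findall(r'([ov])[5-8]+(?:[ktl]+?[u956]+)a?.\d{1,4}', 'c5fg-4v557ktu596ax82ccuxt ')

['v']

Pattern: one of [ov] (captured); then one or more of a character in [5-8]; then one or more of one of [ktl] (lazy), then one or more of one of [u956] (non-capturing group); then optionally a literal 'a'; then any character, then 1 to 4 of a digit.
Matches: at [6:20] match 'v557ktu596ax82', group 1 = 'v'.
`findall` collects group 1 from the one match (1 total).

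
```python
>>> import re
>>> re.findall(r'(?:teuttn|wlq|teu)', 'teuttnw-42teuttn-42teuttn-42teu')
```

The regex engine tests alternatives in the order written; an earlier branch that matches wins even if a later one would match more.
Matches: at [0:6] → 'teuttn'; at [10:16] → 'teuttn'; at [19:25] → 'teuttn'; at [28:31] → 'teu'.
No capturing groups, so `findall` returns the 4 full match strings.

['teuttn', 'teuttn', 'teuttn', 'teu']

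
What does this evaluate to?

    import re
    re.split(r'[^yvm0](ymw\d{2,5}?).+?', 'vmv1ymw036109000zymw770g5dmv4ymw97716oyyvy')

This matches any character except [yvm0]; then the literal 'ymw', then 2 to 5 of a digit (lazy) (captured); then one or more of any character (lazy).
With the lazy modifier that quantifier settles for the fewest repetitions that let the rest of the pattern succeed (the atoms after it are unaffected and can still be greedy).
Matches to split on: at [3:10] → '1ymw036'; at [16:23] → 'zymw770'; at [28:35] → '4ymw977'.
The group in the pattern means `split` returns the separators' captures alongside the pieces.

['vmv', 'ymw03', '109000', 'ymw77', 'g5dmv', 'ymw97', '16oyyvy']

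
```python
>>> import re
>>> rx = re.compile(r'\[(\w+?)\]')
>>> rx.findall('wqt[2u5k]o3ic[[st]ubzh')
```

['2u5k', 'st']

Walking the string: at [3:9] match '[2u5k]', group 1 = '2u5k'; at [14:18] match '[st]', group 1 = 'st'.
`findall` collects group 1 from each match (2 total).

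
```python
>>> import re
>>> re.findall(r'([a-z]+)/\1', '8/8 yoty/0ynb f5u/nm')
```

[]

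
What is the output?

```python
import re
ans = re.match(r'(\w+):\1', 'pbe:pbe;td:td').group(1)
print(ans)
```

pbe

The match spans [0:7] → 'pbe:pbe'.
Captured: group 1 = 'pbe'.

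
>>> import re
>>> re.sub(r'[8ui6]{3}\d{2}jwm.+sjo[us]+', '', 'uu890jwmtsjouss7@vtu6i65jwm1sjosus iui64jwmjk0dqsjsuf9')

' iui64jwmjk0dqsjsuf9'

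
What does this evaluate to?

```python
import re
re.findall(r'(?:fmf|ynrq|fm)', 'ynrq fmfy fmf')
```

`|` is ordered: at each position the engine commits to the first alternative that works.
Scanning left to right: at [0:4] → 'ynrq'; at [5:8] → 'fmf'; at [10:13] → 'fmf'.
With no groups in the pattern, `findall` gives back each whole match — 3 here.

['ynrq', 'fmf', 'fmf']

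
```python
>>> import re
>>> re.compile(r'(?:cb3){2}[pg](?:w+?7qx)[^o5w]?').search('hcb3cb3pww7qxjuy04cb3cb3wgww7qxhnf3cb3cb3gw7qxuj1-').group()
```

'cb3cb3pww7qxj'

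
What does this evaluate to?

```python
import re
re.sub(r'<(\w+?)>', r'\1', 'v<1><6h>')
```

'v16h'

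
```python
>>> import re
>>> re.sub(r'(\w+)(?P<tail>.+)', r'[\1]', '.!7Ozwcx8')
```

'.![7Ozwcx]'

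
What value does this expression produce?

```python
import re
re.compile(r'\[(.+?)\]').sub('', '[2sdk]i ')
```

Matches: at [0:6] → '[2sdk]'.
`sub` substitutes '' at each match site.

'i '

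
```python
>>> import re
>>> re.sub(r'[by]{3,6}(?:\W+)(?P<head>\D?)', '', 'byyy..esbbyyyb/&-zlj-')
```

'slj-'

Pattern: 3 to 6 of one of [by]; then one or more of a non-word character (non-capturing group); then optionally a non-digit (captured as 'head').
Matches: at [0:7] → 'byyy..e'; at [8:18] → 'bbyyyb/&-z'.
Each match is replaced by ''.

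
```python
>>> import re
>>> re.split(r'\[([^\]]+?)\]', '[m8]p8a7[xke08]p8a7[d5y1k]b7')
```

Matches to split on: at [0:4] → '[m8]'; at [8:15] → '[xke08]'; at [19:26] → '[d5y1k]'.
With a capturing group present, the delimiter's captured portion is kept in the result list.

['', 'm8', 'p8a7', 'xke08', 'p8a7', 'd5y1k', 'b7']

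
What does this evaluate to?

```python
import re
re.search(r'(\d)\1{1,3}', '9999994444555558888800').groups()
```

('9',)

The match spans [0:4] → '9999'.
Captured: group 1 = '9'.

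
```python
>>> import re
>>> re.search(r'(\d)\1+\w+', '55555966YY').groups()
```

After group 1 captures some text, `\1` only succeeds where that same text appears again.
`re.search` tries every starting position until one works.
The match spans [0:10] → '55555966YY'.
Captured: group 1 = '5'.

('5',)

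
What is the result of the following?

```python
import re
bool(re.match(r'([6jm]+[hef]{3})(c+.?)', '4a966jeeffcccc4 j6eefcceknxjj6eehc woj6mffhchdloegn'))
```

False

With `match`, the pattern is implicitly anchored at the beginning.
Here the pattern fails at index 0, so the call returns None, and `bool(None)` is False.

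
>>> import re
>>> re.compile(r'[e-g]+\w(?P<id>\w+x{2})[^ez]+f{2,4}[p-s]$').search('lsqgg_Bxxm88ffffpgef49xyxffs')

Here the pattern never matches, so the call returns None.

None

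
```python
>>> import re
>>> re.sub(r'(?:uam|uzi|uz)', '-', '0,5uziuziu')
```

'0,5--u'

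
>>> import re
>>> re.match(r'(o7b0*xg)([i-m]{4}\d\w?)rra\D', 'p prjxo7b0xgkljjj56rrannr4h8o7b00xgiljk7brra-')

None

This matches the literal 'o7b', then zero or more of the literal '0', then the literal 'xg' (captured); then exactly 4 of a character in [i-m], then a digit, then optionally a word character (captured); then the literal 'rra', then a non-digit.
`match` is anchored at position 0; if the pattern doesn't fit there, it returns None.
Here the pattern fails at index 0, so the call returns None.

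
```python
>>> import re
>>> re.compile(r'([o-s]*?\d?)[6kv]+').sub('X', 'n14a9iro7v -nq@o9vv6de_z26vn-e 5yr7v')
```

Every occurrence is swapped for 'X'.

'n14a9iX -nq@Xde_zXn-e 5yX'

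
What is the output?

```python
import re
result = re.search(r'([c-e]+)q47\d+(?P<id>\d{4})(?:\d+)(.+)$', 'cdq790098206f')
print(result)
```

This matches one or more of a character in [c-e] (captured); then the literal 'q47', then one or more of a digit; then exactly 4 of a digit (captured as 'id'); then one or more of a digit (non-capturing group); then one or more of any character (captured); then anchored at the end.
Here the pattern never matches, so the call returns None.

None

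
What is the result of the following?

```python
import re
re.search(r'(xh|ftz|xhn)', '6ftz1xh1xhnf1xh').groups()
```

`re.search` tries every starting position until one works.
The match spans [1:4] → 'ftz'.
Captured: group 1 = 'ftz'.

('ftz',)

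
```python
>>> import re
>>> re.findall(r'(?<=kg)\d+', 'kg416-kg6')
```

The positive lookaround only admits positions where the adjacent text matches; those characters stay outside the span.
With no groups in the pattern, `findall` gives back each whole match — 2 here.

['416', '6']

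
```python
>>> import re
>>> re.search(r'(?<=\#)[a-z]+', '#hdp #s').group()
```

'hdp'

Lookahead/lookbehind check context without consuming it, so the matched span excludes the asserted characters.
`re.search` tries every starting position until one works.
The match spans [1:4] → 'hdp'.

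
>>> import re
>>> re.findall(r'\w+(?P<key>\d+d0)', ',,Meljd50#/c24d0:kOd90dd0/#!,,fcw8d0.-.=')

['4d0', '8d0']

This matches one or more of a word character; then one or more of a digit, then the literal 'd0' (captured as 'key').
Scanning left to right: at [11:16] match 'c24d0', group 1 = '4d0'; at [30:36] match 'fcw8d0', group 1 = '8d0'.
One capturing group, so `findall` returns just the captured substring from each match — 2 in all.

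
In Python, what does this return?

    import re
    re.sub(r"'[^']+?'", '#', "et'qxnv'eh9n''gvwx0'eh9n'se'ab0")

"et#eh9n'#eh9n#ab0"

Matches: at [2:8] → "'qxnv'"; at [13:20] → "'gvwx0'"; at [24:28] → "'se'".
Every occurrence is swapped for '#'.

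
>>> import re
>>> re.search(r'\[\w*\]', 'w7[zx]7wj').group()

'[zx]'

The match spans [2:6] → '[zx]'.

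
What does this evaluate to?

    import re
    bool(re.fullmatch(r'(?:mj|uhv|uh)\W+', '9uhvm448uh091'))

`re.fullmatch` is like wrapping the pattern in `^…$` (in single-line mode).
Here the pattern can't cover the whole string, so the call returns None, and `bool(None)` is False.

False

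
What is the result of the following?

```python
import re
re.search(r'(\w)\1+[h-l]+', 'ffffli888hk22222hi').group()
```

'ffffli'

The backreference `\1` re-matches whatever the first group consumed, character for character.
`re.search` tries every starting position until one works.
The match spans [0:6] → 'ffffli'.
Captured: group 1 = 'f'.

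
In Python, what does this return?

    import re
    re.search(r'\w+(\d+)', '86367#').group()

The match spans [0:5] → '86367'.

'86367'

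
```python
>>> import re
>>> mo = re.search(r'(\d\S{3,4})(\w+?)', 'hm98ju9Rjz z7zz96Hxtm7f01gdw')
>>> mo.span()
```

This matches a digit, then 3 to 4 of a non-whitespace character (captured); then one or more of a word character (lazy) (captured).
The match spans [2:8] → '98ju9R'.

(2, 8)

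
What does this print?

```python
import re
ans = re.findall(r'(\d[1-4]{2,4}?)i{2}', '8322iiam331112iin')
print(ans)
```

['8322', '31112']

Pattern: a digit, then 2 to 4 of a character in [1-4] (lazy) (captured); then exactly 2 of a literal 'i'.
Walking the string: at [0:6] match '8322ii', group 1 = '8322'; at [9:16] match '31112ii', group 1 = '31112'.
`findall` collects group 1 from each match (2 total).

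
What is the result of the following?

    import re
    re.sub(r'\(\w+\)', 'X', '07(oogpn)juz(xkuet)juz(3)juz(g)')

'07XjuzXjuzXjuzX'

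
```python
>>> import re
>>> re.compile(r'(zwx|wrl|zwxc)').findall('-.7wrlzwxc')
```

['wrl', 'zwx']

Alternation tries branches left to right and keeps the first one that lets the overall match succeed at that position.
Walking the string: at [3:6] match 'wrl', group 1 = 'wrl'; at [6:9] match 'zwx', group 1 = 'zwx'.
One capturing group, so `findall` returns just the captured substring from each match — 2 in all.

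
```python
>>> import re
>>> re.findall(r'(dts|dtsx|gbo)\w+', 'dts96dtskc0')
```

Scanning left to right: at [0:11] match 'dts96dtskc0', group 1 = 'dts'.
One capturing group, so `findall` returns just the captured substring from the one match — 1 in all.

['dts']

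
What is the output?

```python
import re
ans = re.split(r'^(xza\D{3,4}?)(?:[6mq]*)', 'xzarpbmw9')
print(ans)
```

Because the quantifier is non-greedy, it stops expanding at the earliest point where the rest of the pattern can succeed.
The group in the pattern means `split` returns the separators' captures alongside the pieces.

['', 'xzarpb', 'w9']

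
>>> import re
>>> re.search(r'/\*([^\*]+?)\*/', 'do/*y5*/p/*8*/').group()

'/*y5*/'

Unlike `match`, `search` isn't anchored — it looks for the pattern anywhere in the string.
The match spans [2:8] → '/*y5*/'.
Captured: group 1 = 'y5'.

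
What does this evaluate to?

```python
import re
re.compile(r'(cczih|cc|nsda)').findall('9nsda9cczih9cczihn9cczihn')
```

['nsda', 'cczih', 'cczih', 'cczih']

`|` is ordered: at each position the engine commits to the first alternative that works.
Walking the string: at [1:5] match 'nsda', group 1 = 'nsda'; at [6:11] match 'cczih', group 1 = 'cczih'; at [12:17] match 'cczih', group 1 = 'cczih'; at [19:24] match 'cczih', group 1 = 'cczih'.
With a single group, `findall` returns only what that group captured — 4 items.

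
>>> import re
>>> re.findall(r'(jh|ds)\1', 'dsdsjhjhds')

['ds', 'jh']

The backreference `\1` re-matches whatever the first group consumed, character for character.
One capturing group, so `findall` returns just the captured substring from each match — 2 in all.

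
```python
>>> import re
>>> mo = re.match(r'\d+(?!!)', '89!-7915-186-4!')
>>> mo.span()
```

The negative lookaround is zero-width — it rules out positions where the adjacent text would match, without consuming anything.
With `match`, the pattern is implicitly anchored at the beginning.
The match spans [0:1] → '8'.

(0, 1)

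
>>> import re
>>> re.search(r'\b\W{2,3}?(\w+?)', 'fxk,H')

The pattern matches a word boundary (`\b`, zero-width); then 2 to 3 of a non-word character (lazy); then one or more of a word character (lazy) (captured).
Here nothing in the string fits, so the call returns None.

None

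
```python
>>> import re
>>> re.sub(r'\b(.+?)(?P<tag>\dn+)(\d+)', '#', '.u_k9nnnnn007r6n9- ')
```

'.#r6n9- '

Pattern: a word boundary (`\b`, zero-width); then one or more of any character (lazy) (captured); then a digit, then one or more of a literal 'n' (captured as 'tag'); then one or more of a digit (captured).
The `?` after the quantifier makes it lazy — it takes as little as possible before letting the rest of the pattern try.
Matches: at [1:13] → 'u_k9nnnnn007'.
Each match is replaced by '#'.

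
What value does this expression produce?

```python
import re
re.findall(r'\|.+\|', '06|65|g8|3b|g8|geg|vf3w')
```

Scanning left to right: at [2:19] → '|65|g8|3b|g8|geg|'.
Since nothing is captured, `findall` lists the 1 matched substring directly.

['|65|g8|3b|g8|geg|']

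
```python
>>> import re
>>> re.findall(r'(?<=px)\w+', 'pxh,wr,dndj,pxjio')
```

['h', 'jio']

The positive lookaround only admits positions where the adjacent text matches; those characters stay outside the span.
Matches: at [2:3] → 'h'; at [14:17] → 'jio'.
With no groups in the pattern, `findall` gives back each whole match — 2 here.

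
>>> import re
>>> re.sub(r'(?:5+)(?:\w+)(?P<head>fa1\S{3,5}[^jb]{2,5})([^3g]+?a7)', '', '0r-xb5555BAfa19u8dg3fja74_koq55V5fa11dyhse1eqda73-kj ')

'0r-xb3-kj '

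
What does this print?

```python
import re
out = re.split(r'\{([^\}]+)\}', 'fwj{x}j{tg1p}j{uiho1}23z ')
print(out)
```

['fwj', 'x', 'j', 'tg1p', 'j', 'uiho1', '23z ']

Matches to split on: at [3:6] → '{x}'; at [7:13] → '{tg1p}'; at [14:21] → '{uiho1}'.
With a capturing group present, the delimiter's captured portion is kept in the result list.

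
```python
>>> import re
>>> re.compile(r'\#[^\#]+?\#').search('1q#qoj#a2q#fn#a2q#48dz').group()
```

'#qoj#'

The match spans [2:7] → '#qoj#'.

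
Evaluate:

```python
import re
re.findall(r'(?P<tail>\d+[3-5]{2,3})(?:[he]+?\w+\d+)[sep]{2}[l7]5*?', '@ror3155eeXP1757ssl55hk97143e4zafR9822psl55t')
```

['3155']

Pattern: one or more of a digit, then 2 to 3 of a character in [3-5] (captured as 'tail'); then one or more of one of [he] (lazy), then one or more of a word character, then one or more of a digit (non-capturing group); then exactly 2 of one of [sep], then one of [l7], then zero or more of the literal '5' (lazy).
Scanning left to right: at [4:41] match '3155eeXP1757ssl55hk97143e4zafR9822psl', group 1 = '3155'.
Because there's exactly one group, `findall` drops the full match and keeps group 1 from the one hit.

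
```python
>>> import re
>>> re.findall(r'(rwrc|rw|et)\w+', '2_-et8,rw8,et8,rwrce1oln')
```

['et', 'rw', 'et', 'rwrc']

The regex engine tests alternatives in the order written; an earlier branch that matches wins even if a later one would match more.
Matches: at [3:6] match 'et8', group 1 = 'et'; at [7:10] match 'rw8', group 1 = 'rw'; at [11:14] match 'et8', group 1 = 'et'; at [15:24] match 'rwrce1oln', group 1 = 'rwrc'.
With a single group, `findall` returns only what that group captured — 4 items.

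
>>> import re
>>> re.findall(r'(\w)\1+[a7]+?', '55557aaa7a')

['5', 'a']

`\1` has to match the exact text group 1 already captured.
Walking the string: at [0:5] match '55557', group 1 = '5'; at [5:9] match 'aaa7', group 1 = 'a'.
Because there's exactly one group, `findall` drops the full match and keeps group 1 from each hit.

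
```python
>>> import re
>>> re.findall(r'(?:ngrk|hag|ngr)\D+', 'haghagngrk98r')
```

['haghagngrk']

Matches: at [0:10] → 'haghagngrk'.
Since nothing is captured, `findall` lists the 1 matched substring directly.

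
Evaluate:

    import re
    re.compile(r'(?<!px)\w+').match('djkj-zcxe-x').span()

(0, 4)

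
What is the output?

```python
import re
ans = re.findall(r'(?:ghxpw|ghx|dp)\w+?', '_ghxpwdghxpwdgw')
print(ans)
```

['ghxpwd', 'ghxpwd']

Alternation tries branches left to right and keeps the first one that lets the overall match succeed at that position.
Matches: at [1:7] → 'ghxpwd'; at [7:13] → 'ghxpwd'.
No capturing groups, so `findall` returns the 2 full match strings.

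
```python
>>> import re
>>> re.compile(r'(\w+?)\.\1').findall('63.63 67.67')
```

A backreference is literal: `\1` must see the identical characters the first group matched.
With a single group, `findall` returns only what that group captured — 2 items.

['63', '67']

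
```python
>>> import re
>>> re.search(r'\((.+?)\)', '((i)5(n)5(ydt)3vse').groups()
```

('(i',)

The match spans [0:4] → '((i)'.
Captured: group 1 = '(i'.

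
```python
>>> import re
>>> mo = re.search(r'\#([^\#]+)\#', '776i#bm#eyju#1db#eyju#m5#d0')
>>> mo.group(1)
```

`search` walks the string left to right and returns the first match it finds.
The match spans [4:8] → '#bm#'.
Captured: group 1 = 'bm'.

'bm'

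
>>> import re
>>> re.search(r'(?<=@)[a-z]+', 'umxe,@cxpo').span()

Because the assertion is zero-width, the text it checks is not consumed and won't appear in the result.
The match spans [6:10] → 'cxpo'.

(6, 10)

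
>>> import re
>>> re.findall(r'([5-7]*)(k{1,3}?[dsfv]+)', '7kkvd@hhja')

[('7', 'kkvd')]

Pattern: zero or more of a character in [5-7] (captured); then 1 to 3 of a literal 'k' (lazy), then one or more of one of [dsfv] (captured).
Walking the string: at [0:5] match '7kkvd', groups = ('7', 'kkvd').
With 2 capturing groups, `findall` returns a 2-tuple per match.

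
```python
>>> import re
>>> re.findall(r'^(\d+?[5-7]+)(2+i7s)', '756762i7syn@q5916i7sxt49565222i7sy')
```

[('75676', '2i7s')]

Pattern: anchored at the start of the string; then one or more of a digit (lazy), then one or more of a character in [5-7] (captured); then one or more of a literal '2', then the literal 'i7s' (captured).
Multiple groups make `findall` return tuples — one 2-tuple for the one match.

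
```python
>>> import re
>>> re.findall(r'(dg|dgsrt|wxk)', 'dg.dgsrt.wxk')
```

Alternation tries branches left to right and keeps the first one that lets the overall match succeed at that position.
Matches: at [0:2] match 'dg', group 1 = 'dg'; at [3:5] match 'dg', group 1 = 'dg'; at [9:12] match 'wxk', group 1 = 'wxk'.
`findall` collects group 1 from each match (3 total).

['dg', 'dg', 'wxk']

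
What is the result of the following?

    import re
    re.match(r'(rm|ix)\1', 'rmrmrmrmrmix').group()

'rmrm'

After group 1 captures some text, `\1` only succeeds where that same text appears again.
With `match`, the pattern is implicitly anchored at the beginning.
The match spans [0:4] → 'rmrm'.
Captured: group 1 = 'rm'.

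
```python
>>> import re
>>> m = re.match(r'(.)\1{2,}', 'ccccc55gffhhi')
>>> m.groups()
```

('c',)

The match spans [0:5] → 'ccccc'.
Captured: group 1 = 'c'.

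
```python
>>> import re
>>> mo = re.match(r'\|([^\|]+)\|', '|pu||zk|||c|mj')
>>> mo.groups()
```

('pu',)

`match` is anchored at position 0; if the pattern doesn't fit there, it returns None.
The match spans [0:4] → '|pu|'.
Captured: group 1 = 'pu'.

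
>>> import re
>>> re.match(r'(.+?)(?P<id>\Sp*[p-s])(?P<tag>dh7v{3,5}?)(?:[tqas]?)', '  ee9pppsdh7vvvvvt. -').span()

(0, 15)

With `match`, the pattern is implicitly anchored at the beginning.
The match spans [0:15] → '  ee9pppsdh7vvv'.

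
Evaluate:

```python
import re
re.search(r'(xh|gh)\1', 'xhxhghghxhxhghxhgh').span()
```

(0, 4)

The backreference `\1` re-matches whatever the first group consumed, character for character.
Unlike `match`, `search` isn't anchored — it looks for the pattern anywhere in the string.
The match spans [0:4] → 'xhxh'.
Captured: group 1 = 'xh'.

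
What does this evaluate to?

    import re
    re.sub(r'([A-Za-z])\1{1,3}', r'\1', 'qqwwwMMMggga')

'qwMga'

The backreference `\1` re-matches whatever the first group consumed, character for character.
Matches: at [0:2] → 'qq'; at [2:5] → 'www'; at [5:8] → 'MMM'; at [8:11] → 'ggg'.
`\1` in the replacement pulls in group 1's text for each match.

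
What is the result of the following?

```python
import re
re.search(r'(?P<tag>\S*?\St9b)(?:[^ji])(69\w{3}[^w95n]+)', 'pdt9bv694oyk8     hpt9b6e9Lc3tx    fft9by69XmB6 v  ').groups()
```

The match spans [0:21] → 'pdt9bv694oyk8     hpt'.
Captured: group 1 = 'pdt9b', group 2 = '694oyk8     hpt'.

('pdt9b', '694oyk8     hpt')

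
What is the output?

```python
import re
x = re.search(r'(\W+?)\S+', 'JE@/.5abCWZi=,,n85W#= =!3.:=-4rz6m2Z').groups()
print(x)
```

The match spans [2:21] → '@/.5abCWZi=,,n85W#='.
Captured: group 1 = '@'.

('@',)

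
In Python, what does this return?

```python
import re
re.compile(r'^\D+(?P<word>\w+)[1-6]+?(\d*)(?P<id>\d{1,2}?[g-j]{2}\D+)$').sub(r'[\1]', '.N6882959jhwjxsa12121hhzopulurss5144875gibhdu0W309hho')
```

'[6882959jhwjxsa12121hhzopulurss5144875gibhdu0W]'

Pattern: anchored at the start of the string; then one or more of a non-digit; then one or more of a word character (captured as 'word'); then one or more of a character in [1-6] (lazy); then zero or more of a digit (captured); then 1 to 2 of a digit (lazy), then exactly 2 of a character in [g-j], then one or more of a non-digit (captured as 'id'); then anchored at the end.
`\1` in the replacement pulls in group 1's text for each match.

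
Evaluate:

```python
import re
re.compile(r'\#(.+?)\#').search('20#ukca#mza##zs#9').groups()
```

('ukca',)

A `+?`/`*?`/`{m,n}?` starts at its minimum and grows only as far as needed for what follows to match.
Unlike `match`, `search` isn't anchored — it looks for the pattern anywhere in the string.
The match spans [2:8] → '#ukca#'.
Captured: group 1 = 'ukca'.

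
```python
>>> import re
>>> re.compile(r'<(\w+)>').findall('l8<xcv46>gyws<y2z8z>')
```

Matches: at [2:9] match '<xcv46>', group 1 = 'xcv46'; at [13:20] match '<y2z8z>', group 1 = 'y2z8z'.
`findall` collects group 1 from each match (2 total).

['xcv46', 'y2z8z']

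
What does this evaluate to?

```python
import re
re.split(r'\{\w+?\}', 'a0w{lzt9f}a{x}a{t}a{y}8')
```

['a0w', 'a', 'a', 'a', '8']

Splitting on the pattern gives 5 pieces.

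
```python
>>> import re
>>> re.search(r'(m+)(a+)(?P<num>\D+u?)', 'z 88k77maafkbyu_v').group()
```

'maafkbyu_v'

This matches one or more of a literal 'm' (captured); then one or more of a literal 'a' (captured); then one or more of a non-digit, then optionally a literal 'u' (captured as 'num').
The match spans [7:17] → 'maafkbyu_v'.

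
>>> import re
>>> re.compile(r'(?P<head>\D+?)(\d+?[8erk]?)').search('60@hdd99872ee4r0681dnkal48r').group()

'@hdd9'

Pattern: one or more of a non-digit (lazy) (captured as 'head'); then one or more of a digit (lazy), then optionally one of [8erk] (captured).
With the lazy modifier that quantifier settles for the fewest repetitions that let the rest of the pattern succeed (the atoms after it are unaffected and can still be greedy).
`re.search` tries every starting position until one works.
The match spans [2:7] → '@hdd9'.
Captured: group 1 = '@hdd', group 2 = '9'.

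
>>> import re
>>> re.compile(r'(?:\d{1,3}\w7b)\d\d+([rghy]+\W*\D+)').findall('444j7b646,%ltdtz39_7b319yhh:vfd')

['yhh:vfd']

With a single group, `findall` returns only what that group captured — 1 item.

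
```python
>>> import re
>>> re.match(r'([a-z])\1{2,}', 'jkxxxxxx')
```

`\1` has to match the exact text group 1 already captured.
`re.match` only tries the pattern at the start of the string.
Here position 0 doesn't satisfy it, so the call returns None.

None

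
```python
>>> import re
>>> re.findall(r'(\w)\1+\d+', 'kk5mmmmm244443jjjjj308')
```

['k', 'm', 'j']

`\1` has to match the exact text group 1 already captured.
Walking the string: at [0:3] match 'kk5', group 1 = 'k'; at [3:14] match 'mmmmm244443', group 1 = 'm'; at [14:22] match 'jjjjj308', group 1 = 'j'.
With a single group, `findall` returns only what that group captured — 3 items.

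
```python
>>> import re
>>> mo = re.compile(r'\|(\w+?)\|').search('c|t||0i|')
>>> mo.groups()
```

('t',)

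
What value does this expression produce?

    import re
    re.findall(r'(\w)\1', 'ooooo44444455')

['o', 'o', '4', '4', '4', '5']

`\1` has to match the exact text group 1 already captured.
One capturing group, so `findall` returns just the captured substring from each match — 6 in all.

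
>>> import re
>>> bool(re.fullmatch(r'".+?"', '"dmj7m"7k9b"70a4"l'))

False

`re.fullmatch` is like wrapping the pattern in `^…$` (in single-line mode).
Here the string isn't matched end-to-end, so the call returns None, and `bool(None)` is False.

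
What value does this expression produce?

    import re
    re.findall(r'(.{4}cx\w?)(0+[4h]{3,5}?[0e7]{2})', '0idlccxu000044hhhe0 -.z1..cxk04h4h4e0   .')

With 2 capturing groups, `findall` returns a 2-tuple per match.

[('idlccxu', '000044hhhe0'), ('z1..cxk', '04h4h4e0')]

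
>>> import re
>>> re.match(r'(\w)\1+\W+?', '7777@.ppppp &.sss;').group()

'7777@'

`re.match` only tries the pattern at the start of the string.
The match spans [0:5] → '7777@'.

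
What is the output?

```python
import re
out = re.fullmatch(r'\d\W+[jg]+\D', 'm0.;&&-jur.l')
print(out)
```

The pattern matches a digit; then one or more of a non-word character, then one or more of one of [jg], then a non-digit.
`fullmatch` succeeds only if the pattern covers the string from start to end.
Here the pattern can't cover the whole string, so the call returns None.

None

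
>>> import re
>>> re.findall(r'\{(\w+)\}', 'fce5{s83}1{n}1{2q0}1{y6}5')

Walking the string: at [4:9] match '{s83}', group 1 = 's83'; at [10:13] match '{n}', group 1 = 'n'; at [14:19] match '{2q0}', group 1 = '2q0'; at [20:24] match '{y6}', group 1 = 'y6'.
Because there's exactly one group, `findall` drops the full match and keeps group 1 from each hit.

['s83', 'n', '2q0', 'y6']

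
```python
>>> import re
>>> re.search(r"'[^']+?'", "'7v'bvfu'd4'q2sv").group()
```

"'7v'"

`search` walks the string left to right and returns the first match it finds.
The match spans [0:4] → "'7v'".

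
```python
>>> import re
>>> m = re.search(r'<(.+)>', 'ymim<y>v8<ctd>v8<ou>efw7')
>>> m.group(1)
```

The match spans [4:20] → '<y>v8<ctd>v8<ou>'.
Captured: group 1 = 'y>v8<ctd>v8<ou'.

'y>v8<ctd>v8<ou'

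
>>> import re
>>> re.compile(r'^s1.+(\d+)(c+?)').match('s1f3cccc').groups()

('3', 'c')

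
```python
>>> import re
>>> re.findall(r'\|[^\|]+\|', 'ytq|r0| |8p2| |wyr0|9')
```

`findall` yields the raw match text (3 of them) because the pattern has no groups.

['|r0|', '|8p2|', '|wyr0|']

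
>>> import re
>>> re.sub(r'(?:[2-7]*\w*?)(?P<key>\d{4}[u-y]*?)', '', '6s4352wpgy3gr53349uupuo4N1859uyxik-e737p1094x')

'uyxik-x'

The `?` after the quantifier makes it lazy — it takes as little as possible before letting the rest of the pattern try.
Every occurrence is swapped for ''.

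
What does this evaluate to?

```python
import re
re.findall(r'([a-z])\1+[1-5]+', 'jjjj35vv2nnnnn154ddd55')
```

['j', 'v', 'n', 'd']

The backreference `\1` re-matches whatever the first group consumed, character for character.
Matches: at [0:6] match 'jjjj35', group 1 = 'j'; at [6:9] match 'vv2', group 1 = 'v'; at [9:17] match 'nnnnn154', group 1 = 'n'; at [17:22] match 'ddd55', group 1 = 'd'.
With a single group, `findall` returns only what that group captured — 4 items.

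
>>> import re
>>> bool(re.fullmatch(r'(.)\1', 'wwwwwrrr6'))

False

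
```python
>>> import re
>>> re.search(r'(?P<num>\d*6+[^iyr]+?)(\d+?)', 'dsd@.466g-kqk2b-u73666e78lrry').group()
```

The pattern matches zero or more of a digit, then one or more of the literal '6', then one or more of any character except [iyr] (lazy) (captured as 'num'); then one or more of a digit (lazy) (captured).
Lazy quantifiers expand one character at a time until the remainder of the pattern can match.
`re.search` tries every starting position until one works.
The match spans [5:14] → '466g-kqk2'.
Captured: group 1 = '466g-kqk', group 2 = '2'.

'466g-kqk2'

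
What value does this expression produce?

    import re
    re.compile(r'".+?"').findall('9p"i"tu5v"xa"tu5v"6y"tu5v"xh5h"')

Lazy quantifiers expand one character at a time until the remainder of the pattern can match.
Scanning left to right: at [2:5] → '"i"'; at [9:13] → '"xa"'; at [17:21] → '"6y"'; at [25:31] → '"xh5h"'.
Since nothing is captured, `findall` lists the 4 matched substrings directly.

['"i"', '"xa"', '"6y"', '"xh5h"']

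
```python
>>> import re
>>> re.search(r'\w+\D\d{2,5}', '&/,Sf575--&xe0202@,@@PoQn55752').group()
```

The match spans [3:8] → 'Sf575'.

'Sf575'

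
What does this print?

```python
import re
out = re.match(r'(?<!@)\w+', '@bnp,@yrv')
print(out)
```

None

Because the assertion is negative and zero-width, positions next to the forbidden text are skipped.
`re.match` won't scan ahead — the pattern has to work from the very first character.
Here position 0 doesn't satisfy it, so the call returns None.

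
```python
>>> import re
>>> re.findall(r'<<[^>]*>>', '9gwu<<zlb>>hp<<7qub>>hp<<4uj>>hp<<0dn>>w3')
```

['<<zlb>>', '<<7qub>>', '<<4uj>>', '<<0dn>>']

Since nothing is captured, `findall` lists the 4 matched substrings directly.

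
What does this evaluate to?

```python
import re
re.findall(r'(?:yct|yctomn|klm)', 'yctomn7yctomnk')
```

['yct', 'yct']

`|` is ordered: at each position the engine commits to the first alternative that works.
With no groups in the pattern, `findall` gives back each whole match — 2 here.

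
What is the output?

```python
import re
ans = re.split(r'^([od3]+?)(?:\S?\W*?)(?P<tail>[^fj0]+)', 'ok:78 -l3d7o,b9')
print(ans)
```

['', 'o', ':78 -l3d7o,b9', '']

The pattern matches anchored at the start of the string; then one or more of one of [od3] (lazy) (captured); then optionally a non-whitespace character, then zero or more of a non-word character (lazy) (non-capturing group); then one or more of any character except [fj0] (captured as 'tail').
The `?` after the quantifier makes it lazy — it takes as little as possible before letting the rest of the pattern try.
Matches to split on: at [0:15] → 'ok:78 -l3d7o,b9'.
Because the pattern has a capturing group, `split` also inserts each captured text between the pieces.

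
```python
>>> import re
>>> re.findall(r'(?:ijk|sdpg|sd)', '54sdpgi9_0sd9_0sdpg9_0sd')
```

['sdpg', 'sd', 'sdpg', 'sd']

Branches in `(...|...)` are attempted left-to-right; the first branch that allows the whole pattern to succeed is taken.
`findall` yields the raw match text (4 of them) because the pattern has no groups.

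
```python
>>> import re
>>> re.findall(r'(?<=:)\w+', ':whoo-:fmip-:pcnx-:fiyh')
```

['whoo', 'fmip', 'pcnx', 'fiyh']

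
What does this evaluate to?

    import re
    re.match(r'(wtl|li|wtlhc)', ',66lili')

None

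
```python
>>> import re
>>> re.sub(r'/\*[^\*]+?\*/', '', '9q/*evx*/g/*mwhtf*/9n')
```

'9qg9n'

Matches: at [2:9] → '/*evx*/'; at [10:19] → '/*mwhtf*/'.
Each match is replaced by ''.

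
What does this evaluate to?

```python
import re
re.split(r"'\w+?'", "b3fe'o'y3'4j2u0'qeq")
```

['b3fe', 'y3', 'qeq']

Matches to split on: at [4:7] → "'o'"; at [9:16] → "'4j2u0'".
Splitting on the pattern gives 3 pieces.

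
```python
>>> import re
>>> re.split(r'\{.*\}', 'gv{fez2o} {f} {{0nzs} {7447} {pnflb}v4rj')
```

['gv', 'v4rj']

Splitting on the pattern gives 2 pieces.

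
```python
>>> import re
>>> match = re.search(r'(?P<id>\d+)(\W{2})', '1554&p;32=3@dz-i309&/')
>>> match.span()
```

This matches one or more of a digit (captured as 'id'); then exactly 2 of a non-word character (captured).
The match spans [16:21] → '309&/'.

(16, 21)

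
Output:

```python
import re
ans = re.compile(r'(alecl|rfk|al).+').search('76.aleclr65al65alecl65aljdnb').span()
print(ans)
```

`search` walks the string left to right and returns the first match it finds.
The match spans [3:28] → 'aleclr65al65alecl65aljdnb'.
Captured: group 1 = 'alecl'.

(3, 28)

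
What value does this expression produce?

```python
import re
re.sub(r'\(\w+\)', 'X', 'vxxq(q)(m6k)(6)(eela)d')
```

`sub` substitutes 'X' at each match site.

'vxxqXXXXd'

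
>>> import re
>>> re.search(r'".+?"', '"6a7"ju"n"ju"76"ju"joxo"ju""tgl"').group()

Because the quantifier is non-greedy, it stops expanding at the earliest point where the rest of the pattern can succeed.
`search` walks the string left to right and returns the first match it finds.
The match spans [0:5] → '"6a7"'.

'"6a7"'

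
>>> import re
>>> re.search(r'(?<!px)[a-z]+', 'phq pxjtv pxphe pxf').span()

(0, 3)

A negative assertion filters positions out without eating any characters.
The match spans [0:3] → 'phq'.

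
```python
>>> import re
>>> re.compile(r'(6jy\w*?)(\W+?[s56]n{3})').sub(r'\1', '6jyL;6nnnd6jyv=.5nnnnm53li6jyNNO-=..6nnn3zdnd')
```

Pattern: the literal '6jy', then zero or more of a word character (lazy) (captured); then one or more of a non-word character (lazy), then one of [s56], then exactly 3 of the literal 'n' (captured).
Matches: at [0:9] → '6jyL;6nnn'; at [10:20] → '6jyv=.5nnn'; at [26:40] → '6jyNNO-=..6nnn'.
Each match is replaced using the text its own group 1 captured.

'6jyLd6jyvnm53li6jyNNO3zdnd'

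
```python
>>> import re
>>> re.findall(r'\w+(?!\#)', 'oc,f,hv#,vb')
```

`(?!…)`/`(?<!…)` only lets a position through if the neighbouring text does NOT match; no characters are consumed.
No capturing groups, so `findall` returns the 4 full match strings.

['oc', 'f', 'h', 'vb']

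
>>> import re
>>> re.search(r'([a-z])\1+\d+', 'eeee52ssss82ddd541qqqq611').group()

'eeee52'

`\1` has to match the exact text group 1 already captured.
`re.search` scans for the first position where the pattern succeeds.
The match spans [0:6] → 'eeee52'.
Captured: group 1 = 'e'.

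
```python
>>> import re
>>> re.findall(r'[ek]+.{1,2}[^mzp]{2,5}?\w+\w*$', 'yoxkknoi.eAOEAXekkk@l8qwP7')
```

['ekkk@l8qwP7']

Pattern: one or more of one of [ek]; then 1 to 2 of any character; then 2 to 5 of any character except [mzp] (lazy), then one or more of a word character, then zero or more of a word character; then anchored at the end.
With no groups in the pattern, `findall` gives back each whole match — 1 here.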